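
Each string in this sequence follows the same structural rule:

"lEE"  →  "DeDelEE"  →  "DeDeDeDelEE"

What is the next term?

Every step adds DeDe at the front: s(k+1) = DeDe·s(k).
So the next term is DeDe·DeDeDeDelEE.

DeDeDeDeDeDelEE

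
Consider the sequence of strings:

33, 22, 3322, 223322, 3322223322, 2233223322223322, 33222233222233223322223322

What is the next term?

Each term (from the third on) is the two preceding terms concatenated in order: term 3 = 33·22 = 3322.
Continuing: 2233223322223322 · 33222233222233223322223322 gives term 8.

223322332222332233222233222233223322223322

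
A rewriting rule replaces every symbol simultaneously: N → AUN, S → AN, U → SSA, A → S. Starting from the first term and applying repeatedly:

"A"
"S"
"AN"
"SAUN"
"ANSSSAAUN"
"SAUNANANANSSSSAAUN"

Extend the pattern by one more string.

ANSSSAAUNSAUNSAUNSAUNANANANANSSSSAAUN

φ(SAUNANANANSSSSAAUN) expands symbol-by-symbol to AN S SSA AUN S AUN S AUN S AUN AN AN AN AN S S SSA AUN; joining the 18 pieces gives the next term.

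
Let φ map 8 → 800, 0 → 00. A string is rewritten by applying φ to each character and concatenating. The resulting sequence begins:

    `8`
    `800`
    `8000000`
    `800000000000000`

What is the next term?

8000000000000000000000000000000

Replace each of the 15 characters of 800000000000000 in place — 800 00 00 00 00 00 00 00 00 00 00 00 00 00 00 — and concatenate.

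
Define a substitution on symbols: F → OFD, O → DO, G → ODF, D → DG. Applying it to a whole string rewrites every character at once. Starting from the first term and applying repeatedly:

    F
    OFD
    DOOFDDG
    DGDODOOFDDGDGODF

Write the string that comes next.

Replace each of the 16 characters of DGDODOOFDDGDGODF in place — DG ODF DG DO DG DO DO OFD DG DG ODF DG ODF DO DG OFD — and concatenate.

DGODFDGDODGDODOOFDDGDGODFDGODFDODGOFD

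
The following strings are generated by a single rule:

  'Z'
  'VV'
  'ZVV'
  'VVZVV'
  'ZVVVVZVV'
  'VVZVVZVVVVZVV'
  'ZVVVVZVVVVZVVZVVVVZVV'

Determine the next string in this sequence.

From term 3 onward, concatenate the second-to-last term with the last: Z·VV = ZVV, VV·ZVV = VVZVV, …
So term 8 is VVZVVZVVVVZVV·ZVVVVZVVVVZVVZVVVVZVV.

VVZVVZVVVVZVVZVVVVZVVVVZVVZVVVVZVV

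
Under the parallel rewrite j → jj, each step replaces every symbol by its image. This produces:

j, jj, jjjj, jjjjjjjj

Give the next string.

jjjjjjjjjjjjjjjj

Expanding jjjjjjjj: j→jj, j→jj, j→jj, j→jj, j→jj, j→jj, j→jj, j→jj. Concatenated: jj jj jj jj jj jj jj jj.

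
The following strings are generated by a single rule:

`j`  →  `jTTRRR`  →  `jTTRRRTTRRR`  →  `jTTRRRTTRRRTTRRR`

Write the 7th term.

jTTRRRTTRRRTTRRRTTRRRTTRRRTTRRR

Every step adds TTRRR to the end: s(k+1) = s(k)·TTRRR.
From jTTRRRTTRRRTTRRR, 3 further steps: jTTRRRTTRRRTTRRR → jTTRRRTTRRRTTRRRTTRRR → jTTRRRTTRRRTTRRRTTRRRTTRRR → (answer).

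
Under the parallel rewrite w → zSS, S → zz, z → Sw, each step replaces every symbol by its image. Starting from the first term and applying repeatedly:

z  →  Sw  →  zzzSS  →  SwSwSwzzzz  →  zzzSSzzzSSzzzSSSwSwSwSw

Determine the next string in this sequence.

φ(zzzSSzzzSSzzzSSSwSwSwSw) expands symbol-by-symbol to Sw Sw Sw zz zz Sw Sw Sw zz zz Sw Sw Sw zz zz zz zSS zz zSS zz zSS zz zSS; joining the 23 pieces gives the next term.

SwSwSwzzzzSwSwSwzzzzSwSwSwzzzzzzzSSzzzSSzzzSSzzzSS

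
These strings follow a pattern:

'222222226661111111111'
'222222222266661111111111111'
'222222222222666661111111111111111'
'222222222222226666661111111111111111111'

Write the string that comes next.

Term n consists of 2n+2 2's, followed by n 6's, followed by 3n+1 1's, where the shown terms are n = 3, 4, 5, 6.
At n = 7 the blocks have lengths 16, 7, 22.

222222222222222266666661111111111111111111111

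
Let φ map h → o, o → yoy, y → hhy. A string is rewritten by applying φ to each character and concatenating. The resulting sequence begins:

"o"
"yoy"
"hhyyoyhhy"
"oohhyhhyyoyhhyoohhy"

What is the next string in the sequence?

Rewriting the 19 symbols of oohhyhhyyoyhhyoohhy one by one yields yoy yoy o o hhy o o hhy hhy yoy hhy o o hhy yoy yoy o o hhy; concatenated:

yoyyoyoohhyoohhyhhyyoyhhyoohhyyoyyoyoohhy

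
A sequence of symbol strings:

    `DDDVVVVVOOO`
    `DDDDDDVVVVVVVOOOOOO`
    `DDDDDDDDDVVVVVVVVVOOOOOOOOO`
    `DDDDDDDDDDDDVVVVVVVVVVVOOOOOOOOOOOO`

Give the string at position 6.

Reading off run lengths: D runs 3, 6, 9, 12; V runs 5, 7, 9, 11; O runs 3, 6, 9, 12 — each is linear in n (n = 1, 2, …).
Setting n = 6 gives 18, 15, 18 characters in each block.

DDDDDDDDDDDDDDDDDDVVVVVVVVVVVVVVVOOOOOOOOOOOOOOOOOO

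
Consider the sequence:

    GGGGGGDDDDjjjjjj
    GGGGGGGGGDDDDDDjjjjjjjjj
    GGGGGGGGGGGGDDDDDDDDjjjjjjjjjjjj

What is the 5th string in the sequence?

GGGGGGGGGGGGGGGGGGDDDDDDDDDDDDjjjjjjjjjjjjjjjjjj

The n-th term is 3n G's then 2n D's then 3n j's, where the shown terms are n = 2, 3, 4.
For term 5, n = 6, so the run lengths are 18, 12, 18.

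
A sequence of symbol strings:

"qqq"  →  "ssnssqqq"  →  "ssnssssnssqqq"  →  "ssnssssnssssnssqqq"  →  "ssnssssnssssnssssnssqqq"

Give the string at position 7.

Each term is the previous one with ssnss prepended.
From ssnssssnssssnssssnssqqq, 2 further steps: ssnssssnssssnssssnssqqq → ssnssssnssssnssssnssssnssqqq → (answer).

ssnssssnssssnssssnssssnssssnssqqq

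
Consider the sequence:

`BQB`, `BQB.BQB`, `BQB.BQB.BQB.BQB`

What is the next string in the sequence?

s(k+1) = s(k)·.·s(k) — each term doubles the last with '.' between the halves.
One more doubling of BQB.BQB.BQB.BQB gives the answer.

BQB.BQB.BQB.BQB.BQB.BQB.BQB.BQB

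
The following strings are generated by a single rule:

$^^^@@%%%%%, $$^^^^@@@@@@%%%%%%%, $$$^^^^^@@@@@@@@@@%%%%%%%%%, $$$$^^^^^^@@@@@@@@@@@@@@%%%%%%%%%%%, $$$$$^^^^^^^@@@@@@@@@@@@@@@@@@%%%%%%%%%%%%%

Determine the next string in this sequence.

Each string has the form $^{n} ^^{n+2} @^{4n-2} %^{2n+3} (n = 1, 2, …).
For the next term, n = 6, so the run lengths are 6, 8, 22, 15.

$$$$$$^^^^^^^^@@@@@@@@@@@@@@@@@@@@@@%%%%%%%%%%%%%%%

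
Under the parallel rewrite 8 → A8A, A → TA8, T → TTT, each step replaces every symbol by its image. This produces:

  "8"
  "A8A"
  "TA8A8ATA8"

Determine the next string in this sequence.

Expanding TA8A8ATA8: T→TTT, A→TA8, 8→A8A, A→TA8, 8→A8A, A→TA8, T→TTT, A→TA8, 8→A8A. Concatenated: TTT TA8 A8A TA8 A8A TA8 TTT TA8 A8A.

TTTTA8A8ATA8A8ATA8TTTTA8A8A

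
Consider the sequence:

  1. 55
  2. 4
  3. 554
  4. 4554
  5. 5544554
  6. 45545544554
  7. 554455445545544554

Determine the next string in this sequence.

Each term (from the third on) is the two preceding terms concatenated in order: term 3 = 55·4 = 554.
The next term joins 45545544554 and 554455445545544554.

45545544554554455445545544554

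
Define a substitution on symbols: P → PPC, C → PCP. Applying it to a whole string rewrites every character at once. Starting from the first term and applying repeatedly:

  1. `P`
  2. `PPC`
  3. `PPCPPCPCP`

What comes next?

Expanding PPCPPCPCP: P→PPC, P→PPC, C→PCP, P→PPC, P→PPC, C→PCP, P→PPC, C→PCP, P→PPC. Concatenated: PPC PPC PCP PPC PPC PCP PPC PCP PPC.

PPCPPCPCPPPCPPCPCPPPCPCPPPC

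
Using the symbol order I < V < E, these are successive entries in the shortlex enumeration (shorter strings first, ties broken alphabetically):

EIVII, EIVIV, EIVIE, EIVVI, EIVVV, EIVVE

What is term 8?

EIVEV

Continuing the enumeration 2 steps past EIVVE: EIVVE → EIVEI → (answer).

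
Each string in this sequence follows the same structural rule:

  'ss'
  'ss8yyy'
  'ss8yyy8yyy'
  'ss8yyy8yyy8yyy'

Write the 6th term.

Each term is the previous one with 8yyy appended.
From ss8yyy8yyy8yyy, 2 further steps: ss8yyy8yyy8yyy → ss8yyy8yyy8yyy8yyy → (answer).

ss8yyy8yyy8yyy8yyy8yyy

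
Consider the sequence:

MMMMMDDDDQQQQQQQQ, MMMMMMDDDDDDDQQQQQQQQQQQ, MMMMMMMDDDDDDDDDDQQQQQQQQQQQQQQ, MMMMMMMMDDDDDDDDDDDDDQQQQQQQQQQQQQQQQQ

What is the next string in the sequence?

MMMMMMMMMDDDDDDDDDDDDDDDDQQQQQQQQQQQQQQQQQQQQ

The n-th term is n+3 M's then 3n-2 D's then 3n+2 Q's, where the shown terms are n = 2, 3, 4, 5.
For the next term, n = 6, so the run lengths are 9, 16, 20.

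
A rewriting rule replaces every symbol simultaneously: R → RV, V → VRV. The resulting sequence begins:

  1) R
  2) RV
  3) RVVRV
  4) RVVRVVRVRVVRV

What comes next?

Replace each of the 13 characters of RVVRVVRVRVVRV in place — RV VRV VRV RV VRV VRV RV VRV RV VRV VRV RV VRV — and concatenate.

RVVRVVRVRVVRVVRVRVVRVRVVRVVRVRVVRV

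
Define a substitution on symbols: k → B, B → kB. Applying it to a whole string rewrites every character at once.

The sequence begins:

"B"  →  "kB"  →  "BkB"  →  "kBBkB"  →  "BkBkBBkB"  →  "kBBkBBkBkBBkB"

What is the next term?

BkBkBBkBkBBkBBkBkBBkB

Replace each of the 13 characters of kBBkBBkBkBBkB in place — B kB kB B kB kB B kB B kB kB B kB — and concatenate.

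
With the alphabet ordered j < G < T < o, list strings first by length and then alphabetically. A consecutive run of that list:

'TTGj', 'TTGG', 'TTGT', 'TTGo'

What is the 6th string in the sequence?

TTTG

Advancing 2 positions from TTGo through TTGo → TTTj reaches term 6.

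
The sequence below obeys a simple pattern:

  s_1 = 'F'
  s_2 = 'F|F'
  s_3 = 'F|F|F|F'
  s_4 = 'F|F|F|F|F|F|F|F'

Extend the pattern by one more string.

F|F|F|F|F|F|F|F|F|F|F|F|F|F|F|F

Every step duplicates the string with '|' between the halves.
One more doubling of F|F|F|F|F|F|F|F gives the answer.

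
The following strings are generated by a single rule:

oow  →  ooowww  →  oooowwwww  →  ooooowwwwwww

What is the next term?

Each string has the form o^{n+1} w^{2n-1} (n = 1, 2, …).
For the next term, n = 5, so the run lengths are 6, 9.

oooooowwwwwwwww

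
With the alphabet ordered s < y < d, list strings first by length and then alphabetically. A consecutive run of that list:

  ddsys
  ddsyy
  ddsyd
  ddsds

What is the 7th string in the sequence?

ddyss

Advancing 3 positions from ddsds through ddsds → ddsdy → ddsdd reaches term 7.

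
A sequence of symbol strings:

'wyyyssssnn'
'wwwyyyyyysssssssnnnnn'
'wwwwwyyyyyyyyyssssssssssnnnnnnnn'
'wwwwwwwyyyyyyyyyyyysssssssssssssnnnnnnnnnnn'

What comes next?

wwwwwwwwwyyyyyyyyyyyyyyyssssssssssssssssnnnnnnnnnnnnnn

Reading off run lengths: w runs 1, 3, 5, 7; y runs 3, 6, 9, 12; s runs 4, 7, 10, 13; n runs 2, 5, 8, 11 — each is linear in n (n = 1, 2, …).
Setting n = 5 gives 9, 15, 16, 14 characters in each block.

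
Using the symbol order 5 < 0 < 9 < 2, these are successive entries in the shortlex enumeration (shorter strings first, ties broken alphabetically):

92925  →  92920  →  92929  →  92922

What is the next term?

Find the rightmost character of 92922 below 2, bump it to the next letter, and reset everything to its right to 5.

92255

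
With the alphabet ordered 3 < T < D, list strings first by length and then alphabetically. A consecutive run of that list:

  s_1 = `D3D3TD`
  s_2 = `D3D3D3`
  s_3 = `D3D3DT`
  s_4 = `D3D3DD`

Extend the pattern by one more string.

D3DT33

The successor of D3D3DD increments the rightmost position that isn't already D and resets every position after it to 3.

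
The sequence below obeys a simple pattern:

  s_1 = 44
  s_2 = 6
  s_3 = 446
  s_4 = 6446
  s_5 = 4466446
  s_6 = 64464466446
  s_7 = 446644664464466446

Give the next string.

Each term (from the third on) is the two preceding terms concatenated in order: term 3 = 44·6 = 446.
Continuing: 64464466446 · 446644664464466446 gives term 8.

64464466446446644664464466446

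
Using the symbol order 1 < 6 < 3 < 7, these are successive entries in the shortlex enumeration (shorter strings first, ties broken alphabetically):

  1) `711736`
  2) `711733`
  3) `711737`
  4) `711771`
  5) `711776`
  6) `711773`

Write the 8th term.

716111

Stepping forward 2 times from 711773: 711773 → 711777, then the target.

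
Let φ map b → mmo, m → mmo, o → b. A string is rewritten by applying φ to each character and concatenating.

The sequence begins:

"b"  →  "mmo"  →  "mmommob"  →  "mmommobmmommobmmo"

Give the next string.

Rewriting the 17 symbols of mmommobmmommobmmo one by one yields mmo mmo b mmo mmo b mmo mmo mmo b mmo mmo b mmo mmo mmo b; concatenated:

mmommobmmommobmmommommobmmommobmmommommob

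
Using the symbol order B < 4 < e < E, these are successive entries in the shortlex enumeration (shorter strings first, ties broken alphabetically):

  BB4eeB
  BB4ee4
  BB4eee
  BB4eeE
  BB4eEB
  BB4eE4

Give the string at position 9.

BB4EBB

Stepping forward 3 times from BB4eE4: BB4eE4 → BB4eEe → BB4eEE, then the target.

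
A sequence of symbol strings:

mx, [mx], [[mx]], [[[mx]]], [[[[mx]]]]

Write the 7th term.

Every step adds [ to the front and ] to the end of the previous string.
From [[[[mx]]]], 2 further steps: [[[[mx]]]] → [[[[[mx]]]]] → (answer).

[[[[[[mx]]]]]]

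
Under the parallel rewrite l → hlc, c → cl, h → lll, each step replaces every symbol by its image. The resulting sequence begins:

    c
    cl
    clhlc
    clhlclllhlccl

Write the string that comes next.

φ(clhlclllhlccl) expands symbol-by-symbol to cl hlc lll hlc cl hlc hlc hlc lll hlc cl cl hlc; joining the 13 pieces gives the next term.

clhlclllhlcclhlchlchlclllhlcclclhlc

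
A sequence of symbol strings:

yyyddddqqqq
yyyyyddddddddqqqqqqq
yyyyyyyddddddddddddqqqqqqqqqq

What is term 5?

yyyyyyyyyyyddddddddddddddddddddqqqqqqqqqqqqqqqq

The n-th term is 2n+1 y's then 4n d's then 3n+1 q's (n = 1, 2, …).
Setting n = 5 gives 11, 20, 16 characters in each block.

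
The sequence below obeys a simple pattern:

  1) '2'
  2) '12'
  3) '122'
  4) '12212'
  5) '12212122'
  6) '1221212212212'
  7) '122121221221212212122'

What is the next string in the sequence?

1221212212212122121221221212212212

Each term (from the third on) is the previous term followed by the one before it: term 3 = 12·2 = 122.
So term 8 is 122121221221212212122·1221212212212.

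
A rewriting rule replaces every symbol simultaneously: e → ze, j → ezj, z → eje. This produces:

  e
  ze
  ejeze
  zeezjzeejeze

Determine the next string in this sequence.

ejezezeejeezjejezezeezjzeejeze

Apply φ to zeezjzeejeze symbol by symbol: z→eje, e→ze, e→ze, z→eje, j→ezj, z→eje, e→ze, e→ze, j→ezj, e→ze, z→eje, e→ze; joined: eje ze ze eje ezj eje ze ze ezj ze eje ze.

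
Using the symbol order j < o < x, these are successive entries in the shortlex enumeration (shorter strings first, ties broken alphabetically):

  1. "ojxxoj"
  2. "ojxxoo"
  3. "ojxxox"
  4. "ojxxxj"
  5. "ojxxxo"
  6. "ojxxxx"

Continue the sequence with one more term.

oojjjj

The successor of ojxxxx increments the rightmost position that isn't already x and resets every position after it to j.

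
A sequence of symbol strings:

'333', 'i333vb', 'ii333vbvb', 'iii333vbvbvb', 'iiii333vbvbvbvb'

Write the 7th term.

iiiiii333vbvbvbvbvbvb

Each term wraps the previous one in i on the left and vb on the right.
From iiii333vbvbvbvb, 2 further steps: iiii333vbvbvbvb → iiiii333vbvbvbvbvb → (answer).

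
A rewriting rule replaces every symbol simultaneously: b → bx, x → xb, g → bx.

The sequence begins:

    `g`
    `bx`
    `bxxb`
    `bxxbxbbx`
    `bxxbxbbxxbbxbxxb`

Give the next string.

φ(bxxbxbbxxbbxbxxb) expands symbol-by-symbol to bx xb xb bx xb bx bx xb xb bx bx xb bx xb xb bx; joining the 16 pieces gives the next term.

bxxbxbbxxbbxbxxbxbbxbxxbbxxbxbbx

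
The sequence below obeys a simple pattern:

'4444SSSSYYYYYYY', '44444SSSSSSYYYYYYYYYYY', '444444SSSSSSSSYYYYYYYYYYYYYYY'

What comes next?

Term n consists of n+3 4's, followed by 2n+2 S's, followed by 4n+3 Y's (n = 1, 2, …).
For the next term, n = 4, so the run lengths are 7, 10, 19.

4444444SSSSSSSSSSYYYYYYYYYYYYYYYYYYY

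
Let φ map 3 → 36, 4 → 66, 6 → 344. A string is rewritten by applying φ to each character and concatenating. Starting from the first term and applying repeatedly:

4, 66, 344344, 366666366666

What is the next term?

Expanding 366666366666: 3→36, 6→344, 6→344, 6→344, 6→344, 6→344, 3→36, 6→344, 6→344, 6→344, 6→344, 6→344. Concatenated: 36 344 344 344 344 344 36 344 344 344 344 344.

3634434434434434436344344344344344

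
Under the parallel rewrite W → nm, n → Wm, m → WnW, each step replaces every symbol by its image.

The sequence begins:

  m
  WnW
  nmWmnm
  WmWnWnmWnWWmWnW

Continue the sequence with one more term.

nmWnWnmWmnmWmWnWnmWmnmnmWnWnmWmnm

φ(WmWnWnmWnWWmWnW) expands symbol-by-symbol to nm WnW nm Wm nm Wm WnW nm Wm nm nm WnW nm Wm nm; joining the 15 pieces gives the next term.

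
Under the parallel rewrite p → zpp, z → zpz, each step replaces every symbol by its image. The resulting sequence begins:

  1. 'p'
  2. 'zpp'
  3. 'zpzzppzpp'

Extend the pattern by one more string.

Apply φ to zpzzppzpp symbol by symbol: z→zpz, p→zpp, z→zpz, z→zpz, p→zpp, p→zpp, z→zpz, p→zpp, p→zpp; joined: zpz zpp zpz zpz zpp zpp zpz zpp zpp.

zpzzppzpzzpzzppzppzpzzppzpp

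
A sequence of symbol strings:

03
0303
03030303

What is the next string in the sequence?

s(k+1) = s(k)·s(k) — each term doubles the last.
Doubling 03030303:

0303030303030303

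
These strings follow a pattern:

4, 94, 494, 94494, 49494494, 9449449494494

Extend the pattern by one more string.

494944949449449494494

This is a Fibonacci-style word recurrence s(k) = s(k−2)·s(k−1): e.g. 4·94 = 494.
Continuing: 49494494 · 9449449494494 gives term 7.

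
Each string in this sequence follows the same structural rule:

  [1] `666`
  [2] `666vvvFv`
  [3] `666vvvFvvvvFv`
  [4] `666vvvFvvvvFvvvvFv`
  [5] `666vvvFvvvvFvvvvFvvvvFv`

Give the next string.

666vvvFvvvvFvvvvFvvvvFvvvvFv

Each term is the previous one with vvvFv appended.
One more step from 666vvvFvvvvFvvvvFvvvvFv gives the answer.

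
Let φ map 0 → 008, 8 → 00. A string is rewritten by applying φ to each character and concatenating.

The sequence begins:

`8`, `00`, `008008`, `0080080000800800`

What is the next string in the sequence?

Applying the rule to each of the 16 symbols of 0080080000800800 gives the pieces 008 008 00 008 008 00 008 008 008 008 00 008 008 00 008 008, which concatenate to the answer.

00800800008008000080080080080000800800008008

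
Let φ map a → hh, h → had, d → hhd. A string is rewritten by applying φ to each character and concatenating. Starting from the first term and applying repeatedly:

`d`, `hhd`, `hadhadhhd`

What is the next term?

hadhhhhdhadhhhhdhadhadhhd

Rewriting each symbol of hadhadhhd: h→had, a→hh, d→hhd, h→had, a→hh, d→hhd, h→had, h→had, d→hhd, which concatenates to had hh hhd had hh hhd had had hhd.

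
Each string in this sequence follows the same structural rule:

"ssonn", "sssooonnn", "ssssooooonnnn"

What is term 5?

ssssssooooooooonnnnnn

Each string has the form s^{n+1} o^{2n-1} n^{n+1} (n = 1, 2, …).
For term 5, n = 5, so the run lengths are 6, 9, 6.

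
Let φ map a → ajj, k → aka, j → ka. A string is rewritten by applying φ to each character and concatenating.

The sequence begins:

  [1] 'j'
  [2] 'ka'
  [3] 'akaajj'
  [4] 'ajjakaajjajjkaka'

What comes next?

Applying the rule to each of the 16 symbols of ajjakaajjajjkaka gives the pieces ajj ka ka ajj aka ajj ajj ka ka ajj ka ka aka ajj aka ajj, which concatenate to the answer.

ajjkakaajjakaajjajjkakaajjkakaakaajjakaajj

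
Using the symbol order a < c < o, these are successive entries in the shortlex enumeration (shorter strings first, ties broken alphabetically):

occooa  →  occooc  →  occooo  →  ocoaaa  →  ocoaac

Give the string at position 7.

ocoaca

Advancing 2 positions from ocoaac through ocoaac → ocoaao reaches term 7.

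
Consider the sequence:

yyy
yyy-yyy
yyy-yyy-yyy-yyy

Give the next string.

Each string is two copies of the previous one joined by '-'.
One more doubling of yyy-yyy-yyy-yyy gives the answer.

yyy-yyy-yyy-yyy-yyy-yyy-yyy-yyy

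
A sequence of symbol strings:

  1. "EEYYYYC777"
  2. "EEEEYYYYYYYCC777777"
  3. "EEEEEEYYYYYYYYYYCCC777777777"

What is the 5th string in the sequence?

EEEEEEEEEEYYYYYYYYYYYYYYYYCCCCC777777777777777

The n-th term is 2n E's then 3n+1 Y's then n C's then 3n 7's (n = 1, 2, …).
Setting n = 5 gives 10, 16, 5, 15 characters in each block.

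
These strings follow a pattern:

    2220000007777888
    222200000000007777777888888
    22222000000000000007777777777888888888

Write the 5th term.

222222200000000000000000000007777777777777777888888888888888

Reading off run lengths: 2 runs 3, 4, 5; 0 runs 6, 10, 14; 7 runs 4, 7, 10; 8 runs 3, 6, 9 — each is linear in n (n = 1, 2, …).
For term 5, n = 5, so the run lengths are 7, 22, 16, 15.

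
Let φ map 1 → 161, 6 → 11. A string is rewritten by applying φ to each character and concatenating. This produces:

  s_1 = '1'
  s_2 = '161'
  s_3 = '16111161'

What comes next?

Expanding 16111161: 1→161, 6→11, 1→161, 1→161, 1→161, 1→161, 6→11, 1→161. Concatenated: 161 11 161 161 161 161 11 161.

1611116116116116111161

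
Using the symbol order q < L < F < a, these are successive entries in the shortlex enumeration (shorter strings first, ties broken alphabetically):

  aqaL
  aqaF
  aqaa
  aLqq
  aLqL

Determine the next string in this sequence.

aLqF

Find the rightmost character of aLqL below a, bump it to the next letter, and reset everything to its right to q.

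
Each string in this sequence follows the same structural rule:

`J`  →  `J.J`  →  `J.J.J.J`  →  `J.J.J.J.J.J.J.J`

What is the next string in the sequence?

Each string is two copies of the previous one joined by '.'.
Doubling J.J.J.J.J.J.J.J with '.' between the halves:

J.J.J.J.J.J.J.J.J.J.J.J.J.J.J.J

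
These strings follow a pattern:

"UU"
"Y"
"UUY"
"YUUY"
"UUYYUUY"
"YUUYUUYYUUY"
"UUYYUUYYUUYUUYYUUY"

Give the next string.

This is a Fibonacci-style word recurrence s(k) = s(k−2)·s(k−1): e.g. UU·Y = UUY.
The next term joins YUUYUUYYUUY and UUYYUUYYUUYUUYYUUY.

YUUYUUYYUUYUUYYUUYYUUYUUYYUUY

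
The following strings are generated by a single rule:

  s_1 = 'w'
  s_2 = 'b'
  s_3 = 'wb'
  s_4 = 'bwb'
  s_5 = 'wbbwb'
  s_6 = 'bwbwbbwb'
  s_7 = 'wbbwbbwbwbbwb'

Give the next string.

Each term (from the third on) is the two preceding terms concatenated in order: term 3 = w·b = wb.
The next term joins bwbwbbwb and wbbwbbwbwbbwb.

bwbwbbwbwbbwbbwbwbbwb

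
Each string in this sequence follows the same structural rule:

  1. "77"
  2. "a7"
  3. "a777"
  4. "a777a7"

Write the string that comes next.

Each term (from the third on) is the previous term followed by the one before it: term 3 = a7·77 = a777.
Continuing: a777a7 · a777 gives term 5.

a777a7a777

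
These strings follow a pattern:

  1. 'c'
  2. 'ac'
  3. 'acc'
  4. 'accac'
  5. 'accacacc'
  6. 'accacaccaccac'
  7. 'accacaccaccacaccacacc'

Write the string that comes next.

accacaccaccacaccacaccaccacaccaccac

This is a Fibonacci-style word recurrence s(k) = s(k−1)·s(k−2): e.g. ac·c = acc.
Continuing: accacaccaccacaccacacc · accacaccaccac gives term 8.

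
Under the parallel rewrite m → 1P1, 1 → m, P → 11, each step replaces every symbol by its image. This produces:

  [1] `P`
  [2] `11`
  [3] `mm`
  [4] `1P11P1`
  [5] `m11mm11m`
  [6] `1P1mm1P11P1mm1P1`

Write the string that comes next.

Rewriting the 16 symbols of 1P1mm1P11P1mm1P1 one by one yields m 11 m 1P1 1P1 m 11 m m 11 m 1P1 1P1 m 11 m; concatenated:

m11m1P11P1m11mm11m1P11P1m11m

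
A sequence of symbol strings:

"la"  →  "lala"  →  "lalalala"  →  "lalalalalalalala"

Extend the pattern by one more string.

lalalalalalalalalalalalalalalala

Each string is two copies of the previous one concatenated.
So the next term is two copies of lalalalalalalala.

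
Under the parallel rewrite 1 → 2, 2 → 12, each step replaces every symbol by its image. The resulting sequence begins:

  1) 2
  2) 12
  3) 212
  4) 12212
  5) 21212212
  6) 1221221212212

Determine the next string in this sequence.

212122121221221212212

φ(1221221212212) expands symbol-by-symbol to 2 12 12 2 12 12 2 12 2 12 12 2 12; joining the 13 pieces gives the next term.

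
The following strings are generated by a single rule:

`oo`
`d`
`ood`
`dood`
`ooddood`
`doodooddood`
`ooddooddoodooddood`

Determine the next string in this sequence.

doodooddoodooddooddoodooddood

Each term (from the third on) is the two preceding terms concatenated in order: term 3 = oo·d = ood.
The next term joins doodooddood and ooddooddoodooddood.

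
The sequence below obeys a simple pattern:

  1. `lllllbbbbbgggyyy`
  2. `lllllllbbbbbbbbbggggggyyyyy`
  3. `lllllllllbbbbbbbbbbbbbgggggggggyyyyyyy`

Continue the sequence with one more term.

lllllllllllbbbbbbbbbbbbbbbbbggggggggggggyyyyyyyyy

Reading off run lengths: l runs 5, 7, 9; b runs 5, 9, 13; g runs 3, 6, 9; y runs 3, 5, 7 — each is linear in n (n = 1, 2, …).
Setting n = 4 gives 11, 17, 12, 9 characters in each block.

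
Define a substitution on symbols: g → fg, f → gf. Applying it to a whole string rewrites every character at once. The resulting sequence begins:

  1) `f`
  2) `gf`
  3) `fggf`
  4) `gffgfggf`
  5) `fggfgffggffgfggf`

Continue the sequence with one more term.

φ(fggfgffggffgfggf) expands symbol-by-symbol to gf fg fg gf fg gf gf fg fg gf gf fg gf fg fg gf; joining the 16 pieces gives the next term.

gffgfggffggfgffgfggfgffggffgfggf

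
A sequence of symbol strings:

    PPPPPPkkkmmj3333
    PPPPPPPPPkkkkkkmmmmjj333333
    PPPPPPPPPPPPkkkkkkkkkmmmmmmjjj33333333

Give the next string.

Each string has the form P^{3n+3} k^{3n} m^{2n} j^{n} 3^{2n+2} (n = 1, 2, …).
At n = 4 the blocks have lengths 15, 12, 8, 4, 10.

PPPPPPPPPPPPPPPkkkkkkkkkkkkmmmmmmmmjjjj3333333333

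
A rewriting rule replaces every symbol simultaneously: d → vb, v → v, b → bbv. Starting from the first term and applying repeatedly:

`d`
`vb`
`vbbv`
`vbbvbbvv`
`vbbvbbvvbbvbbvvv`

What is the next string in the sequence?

Applying the rule to each of the 16 symbols of vbbvbbvvbbvbbvvv gives the pieces v bbv bbv v bbv bbv v v bbv bbv v bbv bbv v v v, which concatenate to the answer.

vbbvbbvvbbvbbvvvbbvbbvvbbvbbvvvv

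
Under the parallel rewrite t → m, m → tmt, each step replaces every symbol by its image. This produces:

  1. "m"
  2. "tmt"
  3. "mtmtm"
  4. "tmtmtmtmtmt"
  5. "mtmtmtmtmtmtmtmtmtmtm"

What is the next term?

Rewriting the 21 symbols of mtmtmtmtmtmtmtmtmtmtm one by one yields tmt m tmt m tmt m tmt m tmt m tmt m tmt m tmt m tmt m tmt m tmt; concatenated:

tmtmtmtmtmtmtmtmtmtmtmtmtmtmtmtmtmtmtmtmtmt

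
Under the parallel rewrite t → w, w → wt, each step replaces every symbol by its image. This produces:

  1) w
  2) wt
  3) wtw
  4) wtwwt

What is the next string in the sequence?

wtwwtwtw

Expanding wtwwt: w→wt, t→w, w→wt, w→wt, t→w. Concatenated: wt w wt wt w.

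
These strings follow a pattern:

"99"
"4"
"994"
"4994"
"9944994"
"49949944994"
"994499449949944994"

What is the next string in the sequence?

49949944994994499449949944994

Each term (from the third on) is the two preceding terms concatenated in order: term 3 = 99·4 = 994.
Continuing: 49949944994 · 994499449949944994 gives term 8.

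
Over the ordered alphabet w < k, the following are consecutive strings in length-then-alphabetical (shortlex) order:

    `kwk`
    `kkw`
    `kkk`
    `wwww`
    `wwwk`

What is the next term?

wwkw

The successor of wwwk increments the rightmost position that isn't already k and resets every position after it to w.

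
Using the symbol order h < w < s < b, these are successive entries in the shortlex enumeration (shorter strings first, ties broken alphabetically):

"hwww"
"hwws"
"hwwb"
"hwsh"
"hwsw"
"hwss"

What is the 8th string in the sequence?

Advancing 2 positions from hwss through hwss → hwsb reaches term 8.

hwbh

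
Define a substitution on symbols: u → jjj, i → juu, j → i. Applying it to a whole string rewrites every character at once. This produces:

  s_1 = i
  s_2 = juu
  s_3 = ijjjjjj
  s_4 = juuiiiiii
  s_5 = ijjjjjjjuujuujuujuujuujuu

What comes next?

juuiiiiiiijjjjjjijjjjjjijjjjjjijjjjjjijjjjjjijjjjjj

Applying the rule to each of the 25 symbols of ijjjjjjjuujuujuujuujuujuu gives the pieces juu i i i i i i i jjj jjj i jjj jjj i jjj jjj i jjj jjj i jjj jjj i jjj jjj, which concatenate to the answer.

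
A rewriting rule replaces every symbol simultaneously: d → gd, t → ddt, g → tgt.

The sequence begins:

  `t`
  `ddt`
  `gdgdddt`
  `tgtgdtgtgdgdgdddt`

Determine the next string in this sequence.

ddttgtddttgtgdddttgtddttgtgdtgtgdtgtgdgdgdddt

φ(tgtgdtgtgdgdgdddt) expands symbol-by-symbol to ddt tgt ddt tgt gd ddt tgt ddt tgt gd tgt gd tgt gd gd gd ddt; joining the 17 pieces gives the next term.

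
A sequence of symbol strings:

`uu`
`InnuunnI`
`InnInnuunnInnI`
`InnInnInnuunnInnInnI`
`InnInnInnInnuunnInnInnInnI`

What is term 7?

Each term wraps the previous one in Inn on the left and nnI on the right.
From InnInnInnInnuunnInnInnInnI, 2 further steps: InnInnInnInnuunnInnInnInnI → InnInnInnInnInnuunnInnInnInnInnI → (answer).

InnInnInnInnInnInnuunnInnInnInnInnInnI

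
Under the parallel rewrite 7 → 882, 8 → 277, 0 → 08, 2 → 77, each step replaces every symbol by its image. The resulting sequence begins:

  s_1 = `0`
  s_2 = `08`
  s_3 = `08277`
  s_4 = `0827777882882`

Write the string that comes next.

Rewriting the 13 symbols of 0827777882882 one by one yields 08 277 77 882 882 882 882 277 277 77 277 277 77; concatenated:

08277778828828828822772777727727777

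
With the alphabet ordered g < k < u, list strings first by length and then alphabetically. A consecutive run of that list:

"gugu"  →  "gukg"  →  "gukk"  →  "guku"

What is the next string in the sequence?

The successor of guku increments the rightmost position that isn't already u and resets every position after it to g.

guug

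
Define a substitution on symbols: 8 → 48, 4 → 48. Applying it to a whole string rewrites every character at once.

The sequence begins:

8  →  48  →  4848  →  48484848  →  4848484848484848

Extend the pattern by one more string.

Replace each of the 16 characters of 4848484848484848 in place — 48 48 48 48 48 48 48 48 48 48 48 48 48 48 48 48 — and concatenate.

48484848484848484848484848484848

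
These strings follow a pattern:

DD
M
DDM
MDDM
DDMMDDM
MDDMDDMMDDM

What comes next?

DDMMDDMMDDMDDMMDDM

This is a Fibonacci-style word recurrence s(k) = s(k−2)·s(k−1): e.g. DD·M = DDM.
The next term joins DDMMDDM and MDDMDDMMDDM.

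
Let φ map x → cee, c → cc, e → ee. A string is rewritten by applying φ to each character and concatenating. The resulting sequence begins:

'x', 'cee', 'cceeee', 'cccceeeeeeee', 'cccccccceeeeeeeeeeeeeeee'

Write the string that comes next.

cccccccccccccccceeeeeeeeeeeeeeeeeeeeeeeeeeeeeeee

φ(cccccccceeeeeeeeeeeeeeee) expands symbol-by-symbol to cc cc cc cc cc cc cc cc ee ee ee ee ee ee ee ee ee ee ee ee ee ee ee ee; joining the 24 pieces gives the next term.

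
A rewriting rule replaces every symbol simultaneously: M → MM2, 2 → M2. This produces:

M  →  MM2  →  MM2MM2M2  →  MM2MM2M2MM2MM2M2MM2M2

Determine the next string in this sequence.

Rewriting the 21 symbols of MM2MM2M2MM2MM2M2MM2M2 one by one yields MM2 MM2 M2 MM2 MM2 M2 MM2 M2 MM2 MM2 M2 MM2 MM2 M2 MM2 M2 MM2 MM2 M2 MM2 M2; concatenated:

MM2MM2M2MM2MM2M2MM2M2MM2MM2M2MM2MM2M2MM2M2MM2MM2M2MM2M2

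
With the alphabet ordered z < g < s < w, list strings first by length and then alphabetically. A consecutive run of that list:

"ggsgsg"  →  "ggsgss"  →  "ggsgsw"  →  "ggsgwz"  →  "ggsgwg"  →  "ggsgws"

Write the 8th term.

Continuing the enumeration 2 steps past ggsgws: ggsgws → ggsgww → (answer).

ggsszz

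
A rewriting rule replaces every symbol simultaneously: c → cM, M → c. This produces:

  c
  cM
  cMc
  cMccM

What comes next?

Expanding cMccM: c→cM, M→c, c→cM, c→cM, M→c. Concatenated: cM c cM cM c.

cMccMcMc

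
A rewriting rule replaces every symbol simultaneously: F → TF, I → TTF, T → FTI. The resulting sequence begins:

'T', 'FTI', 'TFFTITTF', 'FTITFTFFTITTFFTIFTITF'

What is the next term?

φ(FTITFTFFTITTFFTIFTITF) expands symbol-by-symbol to TF FTI TTF FTI TF FTI TF TF FTI TTF FTI FTI TF TF FTI TTF TF FTI TTF FTI TF; joining the 21 pieces gives the next term.

TFFTITTFFTITFFTITFTFFTITTFFTIFTITFTFFTITTFTFFTITTFFTITF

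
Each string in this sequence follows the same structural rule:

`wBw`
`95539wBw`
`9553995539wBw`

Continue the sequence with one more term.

The strings grow by a fixed prefix 95539 each time.
Applying this once more to 9553995539wBw:

955399553995539wBw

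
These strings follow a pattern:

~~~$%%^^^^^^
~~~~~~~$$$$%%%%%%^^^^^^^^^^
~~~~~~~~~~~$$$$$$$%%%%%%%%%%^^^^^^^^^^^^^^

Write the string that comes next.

Each string has the form ~^{4n-1} $^{3n-2} %^{4n-2} ^^{4n+2} (n = 1, 2, …).
For the next term, n = 4, so the run lengths are 15, 10, 14, 18.

~~~~~~~~~~~~~~~$$$$$$$$$$%%%%%%%%%%%%%%^^^^^^^^^^^^^^^^^^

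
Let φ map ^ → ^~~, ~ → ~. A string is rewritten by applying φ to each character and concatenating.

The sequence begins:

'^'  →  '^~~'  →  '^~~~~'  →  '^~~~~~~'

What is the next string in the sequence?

Rewriting each symbol of ^~~~~~~: ^→^~~, ~→~, ~→~, ~→~, ~→~, ~→~, ~→~, which concatenates to ^~~ ~ ~ ~ ~ ~ ~.

^~~~~~~~~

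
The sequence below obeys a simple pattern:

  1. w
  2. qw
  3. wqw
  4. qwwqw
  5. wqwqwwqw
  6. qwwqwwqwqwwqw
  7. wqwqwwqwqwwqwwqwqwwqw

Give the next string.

From term 3 onward, concatenate the second-to-last term with the last: w·qw = wqw, qw·wqw = qwwqw, …
The next term joins qwwqwwqwqwwqw and wqwqwwqwqwwqwwqwqwwqw.

qwwqwwqwqwwqwwqwqwwqwqwwqwwqwqwwqw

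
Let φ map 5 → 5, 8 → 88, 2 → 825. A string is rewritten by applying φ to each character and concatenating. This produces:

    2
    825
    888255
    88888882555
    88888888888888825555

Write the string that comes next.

8888888888888888888888888888888255555

Applying the rule to each of the 20 symbols of 88888888888888825555 gives the pieces 88 88 88 88 88 88 88 88 88 88 88 88 88 88 88 825 5 5 5 5, which concatenate to the answer.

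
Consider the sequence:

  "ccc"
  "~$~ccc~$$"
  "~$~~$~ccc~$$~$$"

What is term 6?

~$~~$~~$~~$~~$~ccc~$$~$$~$$~$$~$$

Each term wraps the previous one in ~$~ on the left and ~$$ on the right.
From ~$~~$~ccc~$$~$$, 3 further steps: ~$~~$~ccc~$$~$$ → ~$~~$~~$~ccc~$$~$$~$$ → ~$~~$~~$~~$~ccc~$$~$$~$$~$$ → (answer).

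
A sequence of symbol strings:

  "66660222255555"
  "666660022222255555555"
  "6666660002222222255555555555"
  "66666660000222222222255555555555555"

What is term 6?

Reading off run lengths: 6 runs 4, 5, 6, 7; 0 runs 1, 2, 3, 4; 2 runs 4, 6, 8, 10; 5 runs 5, 8, 11, 14 — each is linear in n, where the shown terms are n = 2, 3, 4, 5.
Setting n = 7 gives 9, 6, 14, 20 characters in each block.

6666666660000002222222222222255555555555555555555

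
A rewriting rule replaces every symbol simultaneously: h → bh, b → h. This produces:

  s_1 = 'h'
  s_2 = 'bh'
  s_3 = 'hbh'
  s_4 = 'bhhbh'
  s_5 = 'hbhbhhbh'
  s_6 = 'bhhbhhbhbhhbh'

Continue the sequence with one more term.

hbhbhhbhbhhbhhbhbhhbh

Replace each of the 13 characters of bhhbhhbhbhhbh in place — h bh bh h bh bh h bh h bh bh h bh — and concatenate.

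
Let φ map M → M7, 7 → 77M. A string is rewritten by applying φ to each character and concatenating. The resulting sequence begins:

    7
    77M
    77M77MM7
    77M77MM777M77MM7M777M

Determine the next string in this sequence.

Applying the rule to each of the 21 symbols of 77M77MM777M77MM7M777M gives the pieces 77M 77M M7 77M 77M M7 M7 77M 77M 77M M7 77M 77M M7 M7 77M M7 77M 77M 77M M7, which concatenate to the answer.

77M77MM777M77MM7M777M77M77MM777M77MM7M777MM777M77M77MM7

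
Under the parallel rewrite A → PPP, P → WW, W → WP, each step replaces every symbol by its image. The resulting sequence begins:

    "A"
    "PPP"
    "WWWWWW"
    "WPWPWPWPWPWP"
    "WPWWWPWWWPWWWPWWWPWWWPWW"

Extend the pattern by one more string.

WPWWWPWPWPWWWPWPWPWWWPWPWPWWWPWPWPWWWPWPWPWWWPWP

φ(WPWWWPWWWPWWWPWWWPWWWPWW) expands symbol-by-symbol to WP WW WP WP WP WW WP WP WP WW WP WP WP WW WP WP WP WW WP WP WP WW WP WP; joining the 24 pieces gives the next term.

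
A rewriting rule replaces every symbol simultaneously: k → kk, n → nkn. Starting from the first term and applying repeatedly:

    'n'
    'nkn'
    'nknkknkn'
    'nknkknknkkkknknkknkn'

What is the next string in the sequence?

Rewriting the 20 symbols of nknkknknkkkknknkknkn one by one yields nkn kk nkn kk kk nkn kk nkn kk kk kk kk nkn kk nkn kk kk nkn kk nkn; concatenated:

nknkknknkkkknknkknknkkkkkkkknknkknknkkkknknkknkn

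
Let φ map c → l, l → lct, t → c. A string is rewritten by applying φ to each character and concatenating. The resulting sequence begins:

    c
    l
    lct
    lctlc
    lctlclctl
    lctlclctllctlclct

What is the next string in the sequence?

φ(lctlclctllctlclct) expands symbol-by-symbol to lct l c lct l lct l c lct lct l c lct l lct l c; joining the 17 pieces gives the next term.

lctlclctllctlclctlctlclctllctlc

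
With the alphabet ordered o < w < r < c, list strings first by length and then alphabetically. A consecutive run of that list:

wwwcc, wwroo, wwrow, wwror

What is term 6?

Advancing 2 positions from wwror through wwror → wwroc reaches term 6.

wwrwo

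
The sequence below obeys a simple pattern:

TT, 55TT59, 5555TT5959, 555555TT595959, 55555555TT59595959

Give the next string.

s(k+1) = 55·s(k)·59, so each term gains 55 as a prefix and 59 as a suffix.
So the next term is 55·55555555TT59595959·59.

5555555555TT5959595959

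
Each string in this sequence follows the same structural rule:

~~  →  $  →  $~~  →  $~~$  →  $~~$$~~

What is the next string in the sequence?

$~~$$~~$~~$

Each term (from the third on) is the previous term followed by the one before it: term 3 = $·~~ = $~~.
The next term joins $~~$$~~ and $~~$.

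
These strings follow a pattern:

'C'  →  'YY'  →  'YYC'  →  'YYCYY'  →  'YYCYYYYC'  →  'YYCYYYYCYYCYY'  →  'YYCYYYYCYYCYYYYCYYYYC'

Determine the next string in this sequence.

YYCYYYYCYYCYYYYCYYYYCYYCYYYYCYYCYY

Each term (from the third on) is the previous term followed by the one before it: term 3 = YY·C = YYC.
Continuing: YYCYYYYCYYCYYYYCYYYYC · YYCYYYYCYYCYY gives term 8.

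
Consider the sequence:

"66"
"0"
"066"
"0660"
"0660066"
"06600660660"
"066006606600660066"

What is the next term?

06600660660066006606600660660

From term 3 onward, concatenate the last term with the second-to-last: 0·66 = 066, 066·0 = 0660, …
The next term joins 066006606600660066 and 06600660660.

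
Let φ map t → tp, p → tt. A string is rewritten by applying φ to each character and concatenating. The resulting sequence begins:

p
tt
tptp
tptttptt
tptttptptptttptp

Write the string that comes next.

tptttptptptttptttptttptptptttptt

Applying the rule to each of the 16 symbols of tptttptptptttptp gives the pieces tp tt tp tp tp tt tp tt tp tt tp tp tp tt tp tt, which concatenate to the answer.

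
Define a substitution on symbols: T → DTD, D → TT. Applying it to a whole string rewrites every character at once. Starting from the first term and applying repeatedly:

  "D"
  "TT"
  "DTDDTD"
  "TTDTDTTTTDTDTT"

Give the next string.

Rewriting the 14 symbols of TTDTDTTTTDTDTT one by one yields DTD DTD TT DTD TT DTD DTD DTD DTD TT DTD TT DTD DTD; concatenated:

DTDDTDTTDTDTTDTDDTDDTDDTDTTDTDTTDTDDTD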